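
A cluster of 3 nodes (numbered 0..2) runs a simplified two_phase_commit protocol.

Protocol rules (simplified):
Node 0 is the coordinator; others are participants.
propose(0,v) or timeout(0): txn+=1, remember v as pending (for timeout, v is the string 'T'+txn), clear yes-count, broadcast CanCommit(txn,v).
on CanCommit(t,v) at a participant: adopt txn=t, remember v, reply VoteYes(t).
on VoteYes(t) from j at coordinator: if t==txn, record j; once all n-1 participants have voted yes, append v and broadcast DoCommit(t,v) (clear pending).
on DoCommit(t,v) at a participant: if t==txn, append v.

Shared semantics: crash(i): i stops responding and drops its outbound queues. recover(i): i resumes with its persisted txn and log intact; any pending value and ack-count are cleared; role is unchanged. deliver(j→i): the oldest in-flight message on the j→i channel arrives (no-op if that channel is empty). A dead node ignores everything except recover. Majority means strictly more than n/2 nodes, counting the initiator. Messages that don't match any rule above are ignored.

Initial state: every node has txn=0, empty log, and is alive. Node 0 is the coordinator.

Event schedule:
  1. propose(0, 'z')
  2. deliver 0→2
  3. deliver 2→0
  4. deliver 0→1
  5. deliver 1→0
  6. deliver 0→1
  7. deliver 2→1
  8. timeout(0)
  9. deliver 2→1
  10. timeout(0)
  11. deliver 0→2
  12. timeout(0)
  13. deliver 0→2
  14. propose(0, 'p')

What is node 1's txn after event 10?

1

1. propose(0,'z'):  <0:coor t1 ->
2. deliver 0→2:  <2:part t1 ->
3. deliver 2→0:  nop
4. deliver 0→1:  <1:part t1 ->
5. deliver 1→0:  <0:coor t1 z>
6. deliver 0→1:  <1:part t1 z>
7. deliver 2→1:  nop
8. timeout(0):  <0:coor t2 z>
9. deliver 2→1:  nop
10. timeout(0):  <0:coor t3 z>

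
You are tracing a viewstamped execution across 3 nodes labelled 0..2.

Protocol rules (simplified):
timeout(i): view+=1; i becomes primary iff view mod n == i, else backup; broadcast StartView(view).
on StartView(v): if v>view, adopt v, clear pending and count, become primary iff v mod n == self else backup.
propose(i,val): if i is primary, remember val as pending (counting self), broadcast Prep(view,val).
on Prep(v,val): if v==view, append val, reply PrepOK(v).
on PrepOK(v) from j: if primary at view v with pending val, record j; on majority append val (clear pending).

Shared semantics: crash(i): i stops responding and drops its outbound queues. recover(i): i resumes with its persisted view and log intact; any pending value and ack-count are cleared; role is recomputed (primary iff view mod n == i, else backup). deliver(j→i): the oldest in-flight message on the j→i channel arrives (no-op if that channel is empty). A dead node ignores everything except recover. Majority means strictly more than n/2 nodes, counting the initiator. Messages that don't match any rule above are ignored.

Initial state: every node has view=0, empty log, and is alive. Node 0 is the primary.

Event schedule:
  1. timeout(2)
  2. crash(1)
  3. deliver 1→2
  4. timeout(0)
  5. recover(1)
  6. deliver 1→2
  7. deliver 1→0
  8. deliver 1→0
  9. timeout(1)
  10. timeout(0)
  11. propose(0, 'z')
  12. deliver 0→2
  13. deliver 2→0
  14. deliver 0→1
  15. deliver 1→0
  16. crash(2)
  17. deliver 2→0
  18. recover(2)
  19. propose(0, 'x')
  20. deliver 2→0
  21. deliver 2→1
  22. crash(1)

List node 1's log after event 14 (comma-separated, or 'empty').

[1] timeout(2) → N2(back v1 [-])
[2] crash(1) → N1(✗back v0 [-])
[3] deliver 1→2 → ∅
[4] timeout(0) → N0(back v1 [-])
[5] recover(1) → N1(back v0 [-])
[6] deliver 1→2 → ∅
[7] deliver 1→0 → ∅
[8] deliver 1→0 → ∅
[9] timeout(1) → N1(prim v1 [-])
[10] timeout(0) → N0(back v2 [-])
[11] propose(0,'z') → ∅
[12] deliver 0→2 → ∅
[13] deliver 2→0 → ∅
[14] deliver 0→1 → ∅

empty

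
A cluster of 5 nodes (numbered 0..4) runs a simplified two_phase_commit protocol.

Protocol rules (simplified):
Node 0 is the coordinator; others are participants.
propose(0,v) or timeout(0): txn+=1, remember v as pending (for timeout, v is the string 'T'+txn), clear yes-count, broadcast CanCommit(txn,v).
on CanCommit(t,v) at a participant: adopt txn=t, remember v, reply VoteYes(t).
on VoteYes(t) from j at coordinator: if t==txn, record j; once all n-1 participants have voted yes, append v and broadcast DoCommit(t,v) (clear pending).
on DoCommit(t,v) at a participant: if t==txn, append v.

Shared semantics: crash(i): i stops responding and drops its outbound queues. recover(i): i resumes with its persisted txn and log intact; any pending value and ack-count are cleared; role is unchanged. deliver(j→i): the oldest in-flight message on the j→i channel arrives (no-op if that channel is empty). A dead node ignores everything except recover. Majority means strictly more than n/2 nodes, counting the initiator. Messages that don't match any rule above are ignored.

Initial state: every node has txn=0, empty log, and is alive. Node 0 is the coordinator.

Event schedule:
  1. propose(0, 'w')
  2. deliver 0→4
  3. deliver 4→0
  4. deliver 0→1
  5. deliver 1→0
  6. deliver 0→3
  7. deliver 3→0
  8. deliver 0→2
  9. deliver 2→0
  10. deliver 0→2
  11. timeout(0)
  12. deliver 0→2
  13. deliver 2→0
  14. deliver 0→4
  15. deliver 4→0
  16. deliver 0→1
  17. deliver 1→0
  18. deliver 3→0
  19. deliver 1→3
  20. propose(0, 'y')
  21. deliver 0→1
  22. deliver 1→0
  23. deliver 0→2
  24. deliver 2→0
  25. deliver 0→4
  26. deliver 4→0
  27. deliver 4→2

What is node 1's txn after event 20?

1. propose(0,'w'):  <0:coor t1 ->
2. deliver 0→4:  <4:part t1 ->
3. deliver 4→0:  nop
4. deliver 0→1:  <1:part t1 ->
5. deliver 1→0:  nop
6. deliver 0→3:  <3:part t1 ->
7. deliver 3→0:  nop
8. deliver 0→2:  <2:part t1 ->
9. deliver 2→0:  <0:coor t1 w>
10. deliver 0→2:  <2:part t1 w>
11. timeout(0):  <0:coor t2 w>
12. deliver 0→2:  <2:part t2 w>
13. deliver 2→0:  nop
14. deliver 0→4:  <4:part t1 w>
15. deliver 4→0:  nop
16. deliver 0→1:  <1:part t1 w>
17. deliver 1→0:  nop
18. deliver 3→0:  nop
19. deliver 1→3:  nop
20. propose(0,'y'):  <0:coor t3 w>

1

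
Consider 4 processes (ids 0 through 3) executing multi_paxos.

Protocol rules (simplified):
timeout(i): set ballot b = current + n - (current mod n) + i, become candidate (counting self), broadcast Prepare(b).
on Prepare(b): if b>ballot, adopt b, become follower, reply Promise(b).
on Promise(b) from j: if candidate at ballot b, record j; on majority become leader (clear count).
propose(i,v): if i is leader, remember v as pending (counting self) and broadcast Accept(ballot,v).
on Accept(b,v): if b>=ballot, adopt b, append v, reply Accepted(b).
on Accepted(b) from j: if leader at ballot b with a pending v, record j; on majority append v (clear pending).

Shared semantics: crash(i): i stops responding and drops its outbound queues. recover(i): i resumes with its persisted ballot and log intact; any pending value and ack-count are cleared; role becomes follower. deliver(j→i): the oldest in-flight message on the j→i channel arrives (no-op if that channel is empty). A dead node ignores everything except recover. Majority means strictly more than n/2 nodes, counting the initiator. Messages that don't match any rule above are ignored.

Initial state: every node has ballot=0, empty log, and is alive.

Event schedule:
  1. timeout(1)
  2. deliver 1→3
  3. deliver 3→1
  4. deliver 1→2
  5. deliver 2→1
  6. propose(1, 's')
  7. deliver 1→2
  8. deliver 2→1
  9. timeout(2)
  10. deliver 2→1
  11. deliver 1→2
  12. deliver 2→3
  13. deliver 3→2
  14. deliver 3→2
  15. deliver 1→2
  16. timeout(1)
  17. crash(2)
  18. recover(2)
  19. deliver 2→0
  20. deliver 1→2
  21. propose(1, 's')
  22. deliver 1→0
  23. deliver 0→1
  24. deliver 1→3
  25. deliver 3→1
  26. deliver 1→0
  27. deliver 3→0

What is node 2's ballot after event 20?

step 1 timeout(1): 1={cand,b=5,log=-}
step 2 deliver 1→3: 3={foll,b=5,log=-}
step 3 deliver 3→1: —
step 4 deliver 1→2: 2={foll,b=5,log=-}
step 5 deliver 2→1: 1={lead,b=5,log=-}
step 6 propose(1,'s'): —
step 7 deliver 1→2: 2={foll,b=5,log=s}
step 8 deliver 2→1: —
step 9 timeout(2): 2={cand,b=10,log=s}
step 10 deliver 2→1: 1={foll,b=10,log=-}
step 11 deliver 1→2: —
step 12 deliver 2→3: 3={foll,b=10,log=-}
step 13 deliver 3→2: 2={lead,b=10,log=s}
step 14 deliver 3→2: —
step 15 deliver 1→2: —
step 16 timeout(1): 1={cand,b=13,log=-}
step 17 crash(2): 2={✗lead,b=10,log=s}
step 18 recover(2): 2={foll,b=10,log=s}
step 19 deliver 2→0: —
step 20 deliver 1→2: 2={foll,b=13,log=s}

13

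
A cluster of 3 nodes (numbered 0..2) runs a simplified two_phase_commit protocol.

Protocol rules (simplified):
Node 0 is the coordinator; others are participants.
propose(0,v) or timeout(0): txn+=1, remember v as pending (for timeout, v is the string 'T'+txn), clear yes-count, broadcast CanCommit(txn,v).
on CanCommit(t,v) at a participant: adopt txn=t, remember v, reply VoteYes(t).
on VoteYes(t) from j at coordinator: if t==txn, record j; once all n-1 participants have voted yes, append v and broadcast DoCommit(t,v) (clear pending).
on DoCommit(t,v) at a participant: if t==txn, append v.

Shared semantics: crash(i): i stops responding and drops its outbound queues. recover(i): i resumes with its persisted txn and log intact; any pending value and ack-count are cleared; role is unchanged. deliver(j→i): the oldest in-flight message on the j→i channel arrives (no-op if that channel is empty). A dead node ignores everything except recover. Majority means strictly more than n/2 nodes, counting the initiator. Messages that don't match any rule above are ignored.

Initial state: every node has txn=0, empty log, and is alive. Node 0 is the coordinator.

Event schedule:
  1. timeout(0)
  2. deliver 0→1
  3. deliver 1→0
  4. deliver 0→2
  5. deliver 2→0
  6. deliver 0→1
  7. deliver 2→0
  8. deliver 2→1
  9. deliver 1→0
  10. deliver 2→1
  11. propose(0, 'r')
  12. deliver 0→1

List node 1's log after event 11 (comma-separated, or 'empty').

e1 timeout(0): 0[coor,t=1,-]
e2 deliver 0→1: 1[part,t=1,-]
e3 deliver 1→0: ·
e4 deliver 0→2: 2[part,t=1,-]
e5 deliver 2→0: 0[coor,t=1,T1]
e6 deliver 0→1: 1[part,t=1,T1]
e7 deliver 2→0: ·
e8 deliver 2→1: ·
e9 deliver 1→0: ·
e10 deliver 2→1: ·
e11 propose(0,'r'): 0[coor,t=2,T1]

T1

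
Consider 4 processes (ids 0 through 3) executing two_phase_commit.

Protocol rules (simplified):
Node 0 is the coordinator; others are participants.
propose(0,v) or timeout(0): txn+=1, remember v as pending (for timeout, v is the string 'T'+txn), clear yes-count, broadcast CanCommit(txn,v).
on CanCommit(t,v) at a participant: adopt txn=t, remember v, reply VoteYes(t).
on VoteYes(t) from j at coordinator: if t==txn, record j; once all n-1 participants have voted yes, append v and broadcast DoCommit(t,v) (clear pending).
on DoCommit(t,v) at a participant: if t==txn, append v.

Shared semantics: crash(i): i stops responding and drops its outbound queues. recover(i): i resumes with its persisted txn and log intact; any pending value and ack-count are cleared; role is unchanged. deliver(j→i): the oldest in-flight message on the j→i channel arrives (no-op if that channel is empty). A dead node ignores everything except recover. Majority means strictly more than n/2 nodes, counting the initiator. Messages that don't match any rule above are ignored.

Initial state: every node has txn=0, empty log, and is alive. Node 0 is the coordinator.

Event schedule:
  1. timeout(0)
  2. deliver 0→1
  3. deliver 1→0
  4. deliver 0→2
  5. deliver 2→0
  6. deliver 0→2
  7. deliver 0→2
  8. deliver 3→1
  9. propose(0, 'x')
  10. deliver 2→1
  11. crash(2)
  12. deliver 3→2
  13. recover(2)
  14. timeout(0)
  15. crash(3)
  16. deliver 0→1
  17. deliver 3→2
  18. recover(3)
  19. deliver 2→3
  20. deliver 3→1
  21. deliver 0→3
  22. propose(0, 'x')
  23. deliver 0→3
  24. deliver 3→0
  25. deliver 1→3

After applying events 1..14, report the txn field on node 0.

1. timeout(0):  <0:coor t1 ->
2. deliver 0→1:  <1:part t1 ->
3. deliver 1→0:  nop
4. deliver 0→2:  <2:part t1 ->
5. deliver 2→0:  nop
6. deliver 0→2:  nop
7. deliver 0→2:  nop
8. deliver 3→1:  nop
9. propose(0,'x'):  <0:coor t2 ->
10. deliver 2→1:  nop
11. crash(2):  <2:✗part t1 ->
12. deliver 3→2:  nop
13. recover(2):  <2:part t1 ->
14. timeout(0):  <0:coor t3 ->

3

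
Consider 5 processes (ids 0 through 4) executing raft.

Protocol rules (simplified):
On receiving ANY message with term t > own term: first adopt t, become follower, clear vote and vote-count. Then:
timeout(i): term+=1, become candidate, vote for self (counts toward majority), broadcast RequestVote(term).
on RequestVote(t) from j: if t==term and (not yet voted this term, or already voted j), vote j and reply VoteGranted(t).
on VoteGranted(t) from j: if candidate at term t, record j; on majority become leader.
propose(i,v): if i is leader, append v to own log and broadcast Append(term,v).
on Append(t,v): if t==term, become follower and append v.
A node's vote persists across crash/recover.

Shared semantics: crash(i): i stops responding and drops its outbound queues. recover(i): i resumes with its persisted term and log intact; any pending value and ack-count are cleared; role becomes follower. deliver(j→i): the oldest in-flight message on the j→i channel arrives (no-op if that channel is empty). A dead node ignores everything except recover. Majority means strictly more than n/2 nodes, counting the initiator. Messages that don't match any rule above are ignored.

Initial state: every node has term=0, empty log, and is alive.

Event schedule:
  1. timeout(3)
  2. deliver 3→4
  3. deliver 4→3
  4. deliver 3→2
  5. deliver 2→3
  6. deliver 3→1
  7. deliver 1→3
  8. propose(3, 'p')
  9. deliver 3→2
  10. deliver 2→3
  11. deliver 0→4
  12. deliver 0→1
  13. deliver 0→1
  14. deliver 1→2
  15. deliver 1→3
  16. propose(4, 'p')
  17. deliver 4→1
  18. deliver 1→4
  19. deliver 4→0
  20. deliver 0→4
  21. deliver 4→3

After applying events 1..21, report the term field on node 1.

1

after 1 — timeout(3): n3:cand/t1/[-]
after 2 — deliver 3→4: n4:foll/t1/[-]
after 3 — deliver 4→3: ·
after 4 — deliver 3→2: n2:foll/t1/[-]
after 5 — deliver 2→3: n3:lead/t1/[-]
after 6 — deliver 3→1: n1:foll/t1/[-]
after 7 — deliver 1→3: ·
after 8 — propose(3,'p'): n3:lead/t1/[p]
after 9 — deliver 3→2: n2:foll/t1/[p]
after 10 — deliver 2→3: ·
after 11 — deliver 0→4: ·
after 12 — deliver 0→1: ·
after 13 — deliver 0→1: ·
after 14 — deliver 1→2: ·
after 15 — deliver 1→3: ·
after 16 — propose(4,'p'): ·
after 17 — deliver 4→1: ·
after 18 — deliver 1→4: ·
after 19 — deliver 4→0: ·
after 20 — deliver 0→4: ·
after 21 — deliver 4→3: ·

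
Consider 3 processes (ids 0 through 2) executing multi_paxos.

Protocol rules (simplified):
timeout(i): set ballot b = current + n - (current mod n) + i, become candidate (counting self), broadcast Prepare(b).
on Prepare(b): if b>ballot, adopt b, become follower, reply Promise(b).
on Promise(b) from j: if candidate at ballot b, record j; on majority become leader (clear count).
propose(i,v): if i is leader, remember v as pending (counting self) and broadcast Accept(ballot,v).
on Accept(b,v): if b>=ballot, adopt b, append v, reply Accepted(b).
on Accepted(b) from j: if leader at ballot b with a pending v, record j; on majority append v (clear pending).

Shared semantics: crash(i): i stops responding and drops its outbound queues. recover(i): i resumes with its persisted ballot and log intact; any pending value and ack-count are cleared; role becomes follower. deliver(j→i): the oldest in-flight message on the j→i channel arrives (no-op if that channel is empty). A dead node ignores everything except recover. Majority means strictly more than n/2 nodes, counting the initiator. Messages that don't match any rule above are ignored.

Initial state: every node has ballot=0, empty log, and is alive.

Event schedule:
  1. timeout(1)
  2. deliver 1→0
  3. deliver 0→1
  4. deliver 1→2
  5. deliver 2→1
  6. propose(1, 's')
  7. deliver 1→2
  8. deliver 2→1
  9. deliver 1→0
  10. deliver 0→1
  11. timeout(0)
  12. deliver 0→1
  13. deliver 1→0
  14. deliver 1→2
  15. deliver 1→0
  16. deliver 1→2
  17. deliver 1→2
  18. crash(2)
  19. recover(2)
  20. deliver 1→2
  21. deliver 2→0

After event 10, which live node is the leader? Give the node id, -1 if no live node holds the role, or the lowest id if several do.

step 1 timeout(1): 1={cand,b=4,log=-}
step 2 deliver 1→0: 0={foll,b=4,log=-}
step 3 deliver 0→1: 1={lead,b=4,log=-}
step 4 deliver 1→2: 2={foll,b=4,log=-}
step 5 deliver 2→1: —
step 6 propose(1,'s'): —
step 7 deliver 1→2: 2={foll,b=4,log=s}
step 8 deliver 2→1: 1={lead,b=4,log=s}
step 9 deliver 1→0: 0={foll,b=4,log=s}
step 10 deliver 0→1: —

1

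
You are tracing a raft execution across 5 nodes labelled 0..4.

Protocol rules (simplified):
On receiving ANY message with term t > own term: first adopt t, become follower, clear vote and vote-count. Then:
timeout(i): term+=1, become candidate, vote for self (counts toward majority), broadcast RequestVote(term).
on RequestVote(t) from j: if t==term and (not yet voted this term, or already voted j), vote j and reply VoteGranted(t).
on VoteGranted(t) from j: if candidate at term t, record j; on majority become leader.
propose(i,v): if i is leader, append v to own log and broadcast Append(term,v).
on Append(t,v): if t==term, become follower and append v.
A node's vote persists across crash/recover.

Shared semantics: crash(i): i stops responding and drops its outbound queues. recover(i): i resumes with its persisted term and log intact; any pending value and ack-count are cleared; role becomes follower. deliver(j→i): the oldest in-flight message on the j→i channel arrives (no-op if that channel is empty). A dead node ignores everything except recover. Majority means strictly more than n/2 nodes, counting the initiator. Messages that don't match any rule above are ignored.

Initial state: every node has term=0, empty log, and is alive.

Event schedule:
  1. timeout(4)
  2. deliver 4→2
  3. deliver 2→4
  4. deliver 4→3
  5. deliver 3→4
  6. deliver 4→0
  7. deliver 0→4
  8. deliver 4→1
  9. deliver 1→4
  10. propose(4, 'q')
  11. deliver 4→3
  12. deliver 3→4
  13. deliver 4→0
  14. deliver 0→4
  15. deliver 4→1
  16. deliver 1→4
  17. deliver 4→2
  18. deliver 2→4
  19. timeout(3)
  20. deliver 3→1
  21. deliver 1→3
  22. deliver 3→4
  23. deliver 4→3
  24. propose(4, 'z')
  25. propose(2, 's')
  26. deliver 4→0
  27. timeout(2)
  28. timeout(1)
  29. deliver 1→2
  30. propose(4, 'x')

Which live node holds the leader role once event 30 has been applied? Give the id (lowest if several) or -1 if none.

3

e1 timeout(4): 4[cand,t=1,-]
e2 deliver 4→2: 2[foll,t=1,-]
e3 deliver 2→4: ·
e4 deliver 4→3: 3[foll,t=1,-]
e5 deliver 3→4: 4[lead,t=1,-]
e6 deliver 4→0: 0[foll,t=1,-]
e7 deliver 0→4: ·
e8 deliver 4→1: 1[foll,t=1,-]
e9 deliver 1→4: ·
e10 propose(4,'q'): 4[lead,t=1,q]
e11 deliver 4→3: 3[foll,t=1,q]
e12 deliver 3→4: ·
e13 deliver 4→0: 0[foll,t=1,q]
e14 deliver 0→4: ·
e15 deliver 4→1: 1[foll,t=1,q]
e16 deliver 1→4: ·
e17 deliver 4→2: 2[foll,t=1,q]
e18 deliver 2→4: ·
e19 timeout(3): 3[cand,t=2,q]
e20 deliver 3→1: 1[foll,t=2,q]
e21 deliver 1→3: ·
e22 deliver 3→4: 4[foll,t=2,q]
e23 deliver 4→3: 3[lead,t=2,q]
e24 propose(4,'z'): ·
e25 propose(2,'s'): ·
e26 deliver 4→0: ·
e27 timeout(2): 2[cand,t=2,q]
e28 timeout(1): 1[cand,t=3,q]
e29 deliver 1→2: 2[foll,t=3,q]
e30 propose(4,'x'): ·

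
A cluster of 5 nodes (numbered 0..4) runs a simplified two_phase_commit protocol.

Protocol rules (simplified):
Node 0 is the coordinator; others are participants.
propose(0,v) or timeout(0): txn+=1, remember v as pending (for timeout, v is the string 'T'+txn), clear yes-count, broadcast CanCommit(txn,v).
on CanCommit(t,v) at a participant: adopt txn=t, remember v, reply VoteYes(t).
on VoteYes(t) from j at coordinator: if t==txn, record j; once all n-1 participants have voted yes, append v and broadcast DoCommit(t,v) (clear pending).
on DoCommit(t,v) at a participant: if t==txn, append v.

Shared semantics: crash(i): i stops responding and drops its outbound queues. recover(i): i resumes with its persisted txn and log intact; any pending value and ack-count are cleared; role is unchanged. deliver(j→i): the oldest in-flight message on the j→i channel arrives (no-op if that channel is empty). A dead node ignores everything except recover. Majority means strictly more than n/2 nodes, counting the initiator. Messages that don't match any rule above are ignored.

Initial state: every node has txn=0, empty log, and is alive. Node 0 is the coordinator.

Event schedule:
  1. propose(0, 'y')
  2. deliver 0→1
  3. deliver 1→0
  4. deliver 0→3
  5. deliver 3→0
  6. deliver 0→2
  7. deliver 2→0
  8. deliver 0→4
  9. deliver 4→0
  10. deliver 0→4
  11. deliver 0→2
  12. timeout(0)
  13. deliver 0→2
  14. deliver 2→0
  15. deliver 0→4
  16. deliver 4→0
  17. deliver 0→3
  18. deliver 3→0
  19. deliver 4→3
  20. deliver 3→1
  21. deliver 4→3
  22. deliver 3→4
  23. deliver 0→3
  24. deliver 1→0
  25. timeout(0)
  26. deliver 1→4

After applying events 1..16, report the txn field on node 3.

1

step 1 propose(0,'y'): 0={coor,t=1,log=-}
step 2 deliver 0→1: 1={part,t=1,log=-}
step 3 deliver 1→0: —
step 4 deliver 0→3: 3={part,t=1,log=-}
step 5 deliver 3→0: —
step 6 deliver 0→2: 2={part,t=1,log=-}
step 7 deliver 2→0: —
step 8 deliver 0→4: 4={part,t=1,log=-}
step 9 deliver 4→0: 0={coor,t=1,log=y}
step 10 deliver 0→4: 4={part,t=1,log=y}
step 11 deliver 0→2: 2={part,t=1,log=y}
step 12 timeout(0): 0={coor,t=2,log=y}
step 13 deliver 0→2: 2={part,t=2,log=y}
step 14 deliver 2→0: —
step 15 deliver 0→4: 4={part,t=2,log=y}
step 16 deliver 4→0: —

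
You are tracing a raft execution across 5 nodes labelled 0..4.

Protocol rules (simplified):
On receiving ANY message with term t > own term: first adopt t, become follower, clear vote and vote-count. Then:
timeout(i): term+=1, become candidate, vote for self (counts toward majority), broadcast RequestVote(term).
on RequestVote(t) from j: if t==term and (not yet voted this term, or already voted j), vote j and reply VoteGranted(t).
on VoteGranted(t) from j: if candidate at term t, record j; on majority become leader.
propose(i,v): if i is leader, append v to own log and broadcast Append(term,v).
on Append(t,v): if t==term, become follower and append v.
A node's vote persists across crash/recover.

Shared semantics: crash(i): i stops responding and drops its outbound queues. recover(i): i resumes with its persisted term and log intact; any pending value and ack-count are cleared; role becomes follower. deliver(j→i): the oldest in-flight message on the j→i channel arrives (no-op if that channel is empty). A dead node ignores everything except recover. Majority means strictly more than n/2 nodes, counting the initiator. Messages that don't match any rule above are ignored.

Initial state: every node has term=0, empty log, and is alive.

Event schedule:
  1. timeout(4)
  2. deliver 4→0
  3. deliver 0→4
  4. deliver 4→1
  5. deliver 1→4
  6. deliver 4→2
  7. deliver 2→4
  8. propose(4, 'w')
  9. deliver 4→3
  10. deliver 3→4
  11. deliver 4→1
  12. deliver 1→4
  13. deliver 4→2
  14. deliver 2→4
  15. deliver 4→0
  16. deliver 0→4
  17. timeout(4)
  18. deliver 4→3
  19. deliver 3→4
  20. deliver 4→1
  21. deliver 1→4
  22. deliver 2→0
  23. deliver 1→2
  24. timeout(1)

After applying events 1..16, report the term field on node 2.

e1 timeout(4): 4[cand,t=1,-]
e2 deliver 4→0: 0[foll,t=1,-]
e3 deliver 0→4: ·
e4 deliver 4→1: 1[foll,t=1,-]
e5 deliver 1→4: 4[lead,t=1,-]
e6 deliver 4→2: 2[foll,t=1,-]
e7 deliver 2→4: ·
e8 propose(4,'w'): 4[lead,t=1,w]
e9 deliver 4→3: 3[foll,t=1,-]
e10 deliver 3→4: ·
e11 deliver 4→1: 1[foll,t=1,w]
e12 deliver 1→4: ·
e13 deliver 4→2: 2[foll,t=1,w]
e14 deliver 2→4: ·
e15 deliver 4→0: 0[foll,t=1,w]
e16 deliver 0→4: ·

1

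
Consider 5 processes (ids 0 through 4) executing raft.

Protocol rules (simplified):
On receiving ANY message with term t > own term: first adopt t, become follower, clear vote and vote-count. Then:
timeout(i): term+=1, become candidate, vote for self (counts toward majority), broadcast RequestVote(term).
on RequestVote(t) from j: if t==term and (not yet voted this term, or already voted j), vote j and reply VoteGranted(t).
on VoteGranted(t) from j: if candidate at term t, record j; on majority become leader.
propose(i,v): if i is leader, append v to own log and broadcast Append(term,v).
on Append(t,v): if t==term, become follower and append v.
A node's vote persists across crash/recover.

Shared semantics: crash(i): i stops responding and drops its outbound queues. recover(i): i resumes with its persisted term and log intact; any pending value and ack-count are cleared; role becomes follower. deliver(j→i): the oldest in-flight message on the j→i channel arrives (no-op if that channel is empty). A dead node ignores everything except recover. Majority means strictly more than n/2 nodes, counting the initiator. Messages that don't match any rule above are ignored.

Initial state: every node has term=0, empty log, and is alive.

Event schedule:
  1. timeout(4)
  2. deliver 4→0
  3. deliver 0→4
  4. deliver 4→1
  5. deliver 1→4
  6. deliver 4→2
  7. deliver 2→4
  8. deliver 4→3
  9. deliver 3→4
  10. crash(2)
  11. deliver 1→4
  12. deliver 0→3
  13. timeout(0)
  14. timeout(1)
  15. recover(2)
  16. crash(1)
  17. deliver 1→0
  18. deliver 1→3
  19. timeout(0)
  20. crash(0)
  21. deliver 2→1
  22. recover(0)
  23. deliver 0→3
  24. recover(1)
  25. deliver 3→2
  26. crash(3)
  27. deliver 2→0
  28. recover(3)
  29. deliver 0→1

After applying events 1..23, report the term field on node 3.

e1 timeout(4): 4[cand,t=1,-]
e2 deliver 4→0: 0[foll,t=1,-]
e3 deliver 0→4: ·
e4 deliver 4→1: 1[foll,t=1,-]
e5 deliver 1→4: 4[lead,t=1,-]
e6 deliver 4→2: 2[foll,t=1,-]
e7 deliver 2→4: ·
e8 deliver 4→3: 3[foll,t=1,-]
e9 deliver 3→4: ·
e10 crash(2): 2[✗foll,t=1,-]
e11 deliver 1→4: ·
e12 deliver 0→3: ·
e13 timeout(0): 0[cand,t=2,-]
e14 timeout(1): 1[cand,t=2,-]
e15 recover(2): 2[foll,t=1,-]
e16 crash(1): 1[✗cand,t=2,-]
e17 deliver 1→0: ·
e18 deliver 1→3: ·
e19 timeout(0): 0[cand,t=3,-]
e20 crash(0): 0[✗cand,t=3,-]
e21 deliver 2→1: ·
e22 recover(0): 0[foll,t=3,-]
e23 deliver 0→3: ·

1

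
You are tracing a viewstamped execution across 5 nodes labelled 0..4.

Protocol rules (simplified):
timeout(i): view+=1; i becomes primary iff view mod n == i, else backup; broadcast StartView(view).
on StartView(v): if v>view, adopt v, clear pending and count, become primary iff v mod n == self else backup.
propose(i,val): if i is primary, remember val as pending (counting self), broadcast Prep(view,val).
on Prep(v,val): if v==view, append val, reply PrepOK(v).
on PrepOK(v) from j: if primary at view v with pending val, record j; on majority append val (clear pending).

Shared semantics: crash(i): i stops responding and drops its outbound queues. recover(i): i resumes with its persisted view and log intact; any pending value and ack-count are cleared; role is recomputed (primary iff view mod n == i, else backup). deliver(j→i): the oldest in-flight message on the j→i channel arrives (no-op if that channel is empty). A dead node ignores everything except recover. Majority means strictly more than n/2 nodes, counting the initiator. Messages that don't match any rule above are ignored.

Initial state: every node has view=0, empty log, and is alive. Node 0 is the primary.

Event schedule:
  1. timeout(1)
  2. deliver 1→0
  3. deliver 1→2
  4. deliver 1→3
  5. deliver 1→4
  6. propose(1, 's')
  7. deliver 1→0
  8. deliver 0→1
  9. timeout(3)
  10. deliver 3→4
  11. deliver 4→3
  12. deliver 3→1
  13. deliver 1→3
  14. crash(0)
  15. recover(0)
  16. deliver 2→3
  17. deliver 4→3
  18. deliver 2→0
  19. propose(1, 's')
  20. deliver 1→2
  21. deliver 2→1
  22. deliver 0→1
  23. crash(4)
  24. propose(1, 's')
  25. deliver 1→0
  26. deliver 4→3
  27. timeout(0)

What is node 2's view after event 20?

[1] timeout(1) → N1(prim v1 [-])
[2] deliver 1→0 → N0(back v1 [-])
[3] deliver 1→2 → N2(back v1 [-])
[4] deliver 1→3 → N3(back v1 [-])
[5] deliver 1→4 → N4(back v1 [-])
[6] propose(1,'s') → ∅
[7] deliver 1→0 → N0(back v1 [s])
[8] deliver 0→1 → ∅
[9] timeout(3) → N3(back v2 [-])
[10] deliver 3→4 → N4(back v2 [-])
[11] deliver 4→3 → ∅
[12] deliver 3→1 → N1(back v2 [-])
[13] deliver 1→3 → ∅
[14] crash(0) → N0(✗back v1 [s])
[15] recover(0) → N0(back v1 [s])
[16] deliver 2→3 → ∅
[17] deliver 4→3 → ∅
[18] deliver 2→0 → ∅
[19] propose(1,'s') → ∅
[20] deliver 1→2 → N2(back v1 [s])

1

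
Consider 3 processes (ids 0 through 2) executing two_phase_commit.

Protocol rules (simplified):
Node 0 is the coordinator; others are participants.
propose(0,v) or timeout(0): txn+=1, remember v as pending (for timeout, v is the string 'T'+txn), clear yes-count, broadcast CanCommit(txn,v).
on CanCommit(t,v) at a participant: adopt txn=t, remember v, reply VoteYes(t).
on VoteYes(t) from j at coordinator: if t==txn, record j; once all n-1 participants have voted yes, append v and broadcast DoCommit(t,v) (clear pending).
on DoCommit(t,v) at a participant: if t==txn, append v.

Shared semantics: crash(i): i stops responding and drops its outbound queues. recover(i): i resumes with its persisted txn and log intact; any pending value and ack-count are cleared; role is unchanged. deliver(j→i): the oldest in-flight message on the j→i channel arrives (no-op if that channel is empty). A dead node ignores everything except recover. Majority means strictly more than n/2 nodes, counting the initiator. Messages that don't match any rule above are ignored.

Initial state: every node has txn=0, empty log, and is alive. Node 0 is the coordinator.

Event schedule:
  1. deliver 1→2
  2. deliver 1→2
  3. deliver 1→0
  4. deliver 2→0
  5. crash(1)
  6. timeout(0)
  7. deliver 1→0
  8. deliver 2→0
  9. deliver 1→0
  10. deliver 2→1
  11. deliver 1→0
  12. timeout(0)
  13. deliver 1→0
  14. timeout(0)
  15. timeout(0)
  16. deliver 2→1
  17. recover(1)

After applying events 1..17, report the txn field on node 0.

4

e1 deliver 1→2: ·
e2 deliver 1→2: ·
e3 deliver 1→0: ·
e4 deliver 2→0: ·
e5 crash(1): 1[✗part,t=0,-]
e6 timeout(0): 0[coor,t=1,-]
e7 deliver 1→0: ·
e8 deliver 2→0: ·
e9 deliver 1→0: ·
e10 deliver 2→1: ·
e11 deliver 1→0: ·
e12 timeout(0): 0[coor,t=2,-]
e13 deliver 1→0: ·
e14 timeout(0): 0[coor,t=3,-]
e15 timeout(0): 0[coor,t=4,-]
e16 deliver 2→1: ·
e17 recover(1): 1[part,t=0,-]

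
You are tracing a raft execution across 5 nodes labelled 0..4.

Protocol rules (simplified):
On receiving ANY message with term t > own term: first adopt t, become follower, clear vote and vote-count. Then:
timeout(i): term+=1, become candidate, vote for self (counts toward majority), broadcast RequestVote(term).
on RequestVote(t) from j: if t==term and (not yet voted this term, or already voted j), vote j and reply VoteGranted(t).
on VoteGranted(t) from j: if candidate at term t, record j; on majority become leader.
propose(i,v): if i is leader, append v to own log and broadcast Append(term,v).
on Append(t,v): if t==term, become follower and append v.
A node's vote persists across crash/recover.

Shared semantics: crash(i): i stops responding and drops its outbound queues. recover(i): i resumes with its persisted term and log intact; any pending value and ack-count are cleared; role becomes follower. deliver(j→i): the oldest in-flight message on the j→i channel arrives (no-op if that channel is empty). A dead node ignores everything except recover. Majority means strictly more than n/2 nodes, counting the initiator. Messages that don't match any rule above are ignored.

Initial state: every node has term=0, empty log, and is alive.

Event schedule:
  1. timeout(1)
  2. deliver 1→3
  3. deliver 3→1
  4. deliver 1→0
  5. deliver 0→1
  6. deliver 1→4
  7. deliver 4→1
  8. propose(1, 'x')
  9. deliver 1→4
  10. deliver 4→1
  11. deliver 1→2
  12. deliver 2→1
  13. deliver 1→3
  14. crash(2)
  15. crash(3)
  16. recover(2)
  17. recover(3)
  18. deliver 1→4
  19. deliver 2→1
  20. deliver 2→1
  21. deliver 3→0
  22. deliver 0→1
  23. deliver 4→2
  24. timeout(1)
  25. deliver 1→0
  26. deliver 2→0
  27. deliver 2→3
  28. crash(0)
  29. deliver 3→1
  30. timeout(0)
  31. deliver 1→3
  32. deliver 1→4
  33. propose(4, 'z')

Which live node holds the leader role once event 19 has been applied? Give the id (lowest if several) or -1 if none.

1

1. timeout(1):  <1:cand t1 ->
2. deliver 1→3:  <3:foll t1 ->
3. deliver 3→1:  nop
4. deliver 1→0:  <0:foll t1 ->
5. deliver 0→1:  <1:lead t1 ->
6. deliver 1→4:  <4:foll t1 ->
7. deliver 4→1:  nop
8. propose(1,'x'):  <1:lead t1 x>
9. deliver 1→4:  <4:foll t1 x>
10. deliver 4→1:  nop
11. deliver 1→2:  <2:foll t1 ->
12. deliver 2→1:  nop
13. deliver 1→3:  <3:foll t1 x>
14. crash(2):  <2:✗foll t1 ->
15. crash(3):  <3:✗foll t1 x>
16. recover(2):  <2:foll t1 ->
17. recover(3):  <3:foll t1 x>
18. deliver 1→4:  nop
19. deliver 2→1:  nop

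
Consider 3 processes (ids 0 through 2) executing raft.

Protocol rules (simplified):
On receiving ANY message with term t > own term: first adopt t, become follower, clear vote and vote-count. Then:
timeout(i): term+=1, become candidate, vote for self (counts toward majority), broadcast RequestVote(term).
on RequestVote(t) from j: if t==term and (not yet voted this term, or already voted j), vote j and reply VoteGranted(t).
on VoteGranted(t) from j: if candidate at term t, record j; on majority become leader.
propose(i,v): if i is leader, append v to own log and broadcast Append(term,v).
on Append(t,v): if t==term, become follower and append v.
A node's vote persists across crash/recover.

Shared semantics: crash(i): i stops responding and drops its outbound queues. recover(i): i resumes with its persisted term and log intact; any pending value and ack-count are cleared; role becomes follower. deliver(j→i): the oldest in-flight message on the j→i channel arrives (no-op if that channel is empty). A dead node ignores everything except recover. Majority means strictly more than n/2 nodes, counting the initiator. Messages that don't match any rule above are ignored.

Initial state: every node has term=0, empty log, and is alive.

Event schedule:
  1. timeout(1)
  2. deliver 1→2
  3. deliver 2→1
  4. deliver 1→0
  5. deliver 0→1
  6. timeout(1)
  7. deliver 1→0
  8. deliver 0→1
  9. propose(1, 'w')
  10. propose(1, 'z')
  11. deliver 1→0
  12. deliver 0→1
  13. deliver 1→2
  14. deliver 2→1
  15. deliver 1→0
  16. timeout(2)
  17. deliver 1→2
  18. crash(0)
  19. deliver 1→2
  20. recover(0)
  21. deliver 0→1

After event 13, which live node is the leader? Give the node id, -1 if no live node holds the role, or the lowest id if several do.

1

after 1 — timeout(1): n1:cand/t1/[-]
after 2 — deliver 1→2: n2:foll/t1/[-]
after 3 — deliver 2→1: n1:lead/t1/[-]
after 4 — deliver 1→0: n0:foll/t1/[-]
after 5 — deliver 0→1: ·
after 6 — timeout(1): n1:cand/t2/[-]
after 7 — deliver 1→0: n0:foll/t2/[-]
after 8 — deliver 0→1: n1:lead/t2/[-]
after 9 — propose(1,'w'): n1:lead/t2/[w]
after 10 — propose(1,'z'): n1:lead/t2/[w,z]
after 11 — deliver 1→0: n0:foll/t2/[w]
after 12 — deliver 0→1: ·
after 13 — deliver 1→2: n2:foll/t2/[-]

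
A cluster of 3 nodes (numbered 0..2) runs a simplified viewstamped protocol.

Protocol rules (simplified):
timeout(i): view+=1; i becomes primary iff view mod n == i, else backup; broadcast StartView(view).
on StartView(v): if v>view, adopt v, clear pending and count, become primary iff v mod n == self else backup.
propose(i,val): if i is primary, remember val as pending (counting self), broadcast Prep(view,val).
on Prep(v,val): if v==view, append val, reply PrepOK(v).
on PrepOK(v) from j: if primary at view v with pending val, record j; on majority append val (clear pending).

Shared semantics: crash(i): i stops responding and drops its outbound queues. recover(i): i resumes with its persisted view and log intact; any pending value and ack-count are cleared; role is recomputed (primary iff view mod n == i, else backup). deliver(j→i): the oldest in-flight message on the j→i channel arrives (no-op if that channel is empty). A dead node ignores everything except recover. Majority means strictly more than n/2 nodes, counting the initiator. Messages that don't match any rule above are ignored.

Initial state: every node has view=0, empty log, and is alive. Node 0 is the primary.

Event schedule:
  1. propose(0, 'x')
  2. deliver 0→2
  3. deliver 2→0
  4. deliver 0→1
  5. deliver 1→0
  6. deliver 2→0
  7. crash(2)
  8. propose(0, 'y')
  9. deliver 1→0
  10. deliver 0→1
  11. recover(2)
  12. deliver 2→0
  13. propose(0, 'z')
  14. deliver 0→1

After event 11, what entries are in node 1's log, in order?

after 1 — propose(0,'x'): ·
after 2 — deliver 0→2: n2:back/v0/[x]
after 3 — deliver 2→0: n0:prim/v0/[x]
after 4 — deliver 0→1: n1:back/v0/[x]
after 5 — deliver 1→0: ·
after 6 — deliver 2→0: ·
after 7 — crash(2): n2:✗back/v0/[x]
after 8 — propose(0,'y'): ·
after 9 — deliver 1→0: ·
after 10 — deliver 0→1: n1:back/v0/[x,y]
after 11 — recover(2): n2:back/v0/[x]

x,y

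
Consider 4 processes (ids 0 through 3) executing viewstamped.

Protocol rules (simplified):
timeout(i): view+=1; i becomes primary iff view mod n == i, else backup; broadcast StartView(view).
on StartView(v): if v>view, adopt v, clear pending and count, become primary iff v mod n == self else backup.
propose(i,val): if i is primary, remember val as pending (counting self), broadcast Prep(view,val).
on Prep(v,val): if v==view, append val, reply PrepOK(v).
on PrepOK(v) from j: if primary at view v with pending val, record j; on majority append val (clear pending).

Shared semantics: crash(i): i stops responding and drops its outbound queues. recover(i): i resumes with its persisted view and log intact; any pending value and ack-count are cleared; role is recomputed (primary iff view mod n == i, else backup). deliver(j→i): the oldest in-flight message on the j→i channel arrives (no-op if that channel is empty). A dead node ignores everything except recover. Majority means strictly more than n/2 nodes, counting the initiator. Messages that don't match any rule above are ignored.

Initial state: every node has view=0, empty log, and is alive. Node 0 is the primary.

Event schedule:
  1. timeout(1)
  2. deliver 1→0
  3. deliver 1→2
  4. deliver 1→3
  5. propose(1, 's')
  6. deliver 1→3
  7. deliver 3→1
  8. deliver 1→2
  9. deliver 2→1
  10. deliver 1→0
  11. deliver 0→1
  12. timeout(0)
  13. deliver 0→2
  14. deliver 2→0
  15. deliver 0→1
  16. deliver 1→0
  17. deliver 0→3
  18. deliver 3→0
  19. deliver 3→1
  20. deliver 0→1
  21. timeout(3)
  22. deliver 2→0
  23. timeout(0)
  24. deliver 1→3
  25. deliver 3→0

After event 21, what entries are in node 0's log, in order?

e1 timeout(1): 1[prim,v=1,-]
e2 deliver 1→0: 0[back,v=1,-]
e3 deliver 1→2: 2[back,v=1,-]
e4 deliver 1→3: 3[back,v=1,-]
e5 propose(1,'s'): ·
e6 deliver 1→3: 3[back,v=1,s]
e7 deliver 3→1: ·
e8 deliver 1→2: 2[back,v=1,s]
e9 deliver 2→1: 1[prim,v=1,s]
e10 deliver 1→0: 0[back,v=1,s]
e11 deliver 0→1: ·
e12 timeout(0): 0[back,v=2,s]
e13 deliver 0→2: 2[prim,v=2,s]
e14 deliver 2→0: ·
e15 deliver 0→1: 1[back,v=2,s]
e16 deliver 1→0: ·
e17 deliver 0→3: 3[back,v=2,s]
e18 deliver 3→0: ·
e19 deliver 3→1: ·
e20 deliver 0→1: ·
e21 timeout(3): 3[prim,v=3,s]

s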